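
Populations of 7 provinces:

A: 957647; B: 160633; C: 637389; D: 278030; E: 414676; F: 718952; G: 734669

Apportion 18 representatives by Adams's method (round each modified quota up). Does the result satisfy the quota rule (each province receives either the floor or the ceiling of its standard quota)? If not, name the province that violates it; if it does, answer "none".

Standard quotas: A 4.418, B 0.741, C 2.940, D 1.283, E 1.913, F 3.317, G 3.389.
Adams allocation: A 4, B 1, C 3, D 2, E 2, F 3, G 3.
Every allocation lies between the lower and upper quota.

none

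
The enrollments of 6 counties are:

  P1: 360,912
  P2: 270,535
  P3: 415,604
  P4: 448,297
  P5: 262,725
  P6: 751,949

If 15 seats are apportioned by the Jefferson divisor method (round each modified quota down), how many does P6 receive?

5

Standard divisor 2510022/15 ≈ 167334.8; standard quotas: P1 2.157, P2 1.617, P3 2.484, P4 2.679, P5 1.570, P6 4.494.
Rounding down gives 2, 1, 2, 2, 1, 4 = 12 seats, so the divisor must be adjusted.
With modified divisor 136900: modified quotas P1 2.636, P2 1.976, P3 3.036, P4 3.275, P5 1.919, P6 5.493.
Rounding down: P1 2, P2 1, P3 3, P4 3, P5 1, P6 5 (total 15).
P6 receives 5.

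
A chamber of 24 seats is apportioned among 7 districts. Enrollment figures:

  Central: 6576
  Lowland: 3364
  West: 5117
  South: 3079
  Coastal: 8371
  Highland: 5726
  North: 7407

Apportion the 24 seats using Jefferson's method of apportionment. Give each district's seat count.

Central: 4; Lowland: 2; West: 3; South: 2; Coastal: 5; Highland: 3; North: 5

Standard divisor 39640/24 ≈ 1651.667; standard quotas: Central 3.981, Lowland 2.037, West 3.098, South 1.864, Coastal 5.068, Highland 3.467, North 4.485.
Rounding down gives 3, 2, 3, 1, 5, 3, 4 = 21 seats, so the divisor must be adjusted.
With modified divisor 1460: modified quotas Central 4.504, Lowland 2.304, West 3.505, South 2.109, Coastal 5.734, Highland 3.922, North 5.073.
Rounding down: Central 4, Lowland 2, West 3, South 2, Coastal 5, Highland 3, North 5 (total 24).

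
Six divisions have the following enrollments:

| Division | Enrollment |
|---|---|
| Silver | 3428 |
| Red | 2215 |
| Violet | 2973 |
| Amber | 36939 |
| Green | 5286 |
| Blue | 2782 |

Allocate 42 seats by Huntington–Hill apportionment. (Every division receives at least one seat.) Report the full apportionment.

Silver 3, Red 2, Violet 2, Amber 29, Green 4, Blue 2

With divisor 1274: modified quotas Silver 2.691, Red 1.739, Violet 2.334, Amber 28.995, Green 4.149, Blue 2.184.
Geometric-mean thresholds: Silver √(2·3)=2.449, Red √(1·2)=1.414, Violet √(2·3)=2.449, Amber √(28·29)=28.496, Green √(4·5)=4.472, Blue √(2·3)=2.449.
Each quota rounded against its threshold gives Silver 3, Red 2, Violet 2, Amber 29, Green 4, Blue 2 (total 42).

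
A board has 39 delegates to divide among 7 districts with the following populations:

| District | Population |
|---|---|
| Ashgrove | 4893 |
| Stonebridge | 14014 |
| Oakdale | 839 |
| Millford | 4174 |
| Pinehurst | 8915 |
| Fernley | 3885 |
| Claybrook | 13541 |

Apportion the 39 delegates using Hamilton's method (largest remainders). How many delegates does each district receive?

Standard divisor: 50261 ÷ 39 ≈ 1288.744.
Standard quotas: Ashgrove 3.7967, Stonebridge 10.8742, Oakdale 0.6510, Millford 3.2388, Pinehurst 6.9176, Fernley 3.0146, Claybrook 10.5071.
Lower quotas: Ashgrove 3, Stonebridge 10, Oakdale 0, Millford 3, Pinehurst 6, Fernley 3, Claybrook 10 (sum 35, leaving 4 seats).
Remainders in descending order: Pinehurst 0.9176, Stonebridge 0.8742, Ashgrove 0.7967, Oakdale 0.6510, Claybrook 0.5071, Millford 0.2388, Fernley 0.0146.
The surplus seats go to Pinehurst, Stonebridge, Ashgrove, Oakdale.

Ashgrove=4; Stonebridge=11; Oakdale=1; Millford=3; Pinehurst=7; Fernley=3; Claybrook=10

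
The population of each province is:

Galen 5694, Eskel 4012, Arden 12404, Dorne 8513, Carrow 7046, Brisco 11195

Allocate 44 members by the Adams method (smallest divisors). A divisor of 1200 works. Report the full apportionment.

With modified divisor 1200: modified quotas Galen 4.745, Eskel 3.343, Arden 10.337, Dorne 7.094, Carrow 5.872, Brisco 9.329.
Rounding up: Galen 5, Eskel 4, Arden 11, Dorne 8, Carrow 6, Brisco 10 (total 44).

Galen: 5, Eskel: 4, Arden: 11, Dorne: 8, Carrow: 6, Brisco: 10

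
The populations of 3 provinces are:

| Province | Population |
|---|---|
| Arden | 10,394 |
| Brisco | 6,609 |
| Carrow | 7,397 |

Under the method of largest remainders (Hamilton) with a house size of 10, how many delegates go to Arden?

4

Total 24400; standard divisor 24400/10 = 2440.
Standard quotas: Arden 4.2598, Brisco 2.7086, Carrow 3.0316.
Lower quotas: Arden 4, Brisco 2, Carrow 3 (sum 9, leaving 1 seat).
Remainders in descending order: Brisco 0.7086, Arden 0.2598, Carrow 0.0316.
The surplus seat goes to Brisco.
Arden receives 4.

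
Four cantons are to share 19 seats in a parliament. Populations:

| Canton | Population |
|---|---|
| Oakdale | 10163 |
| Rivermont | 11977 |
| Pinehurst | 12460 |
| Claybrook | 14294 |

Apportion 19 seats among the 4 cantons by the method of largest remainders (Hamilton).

Oakdale: 4; Rivermont: 5; Pinehurst: 5; Claybrook: 5

The standard divisor is 48894/19 ≈ 2573.368.
Standard quotas: Oakdale 3.9493, Rivermont 4.6542, Pinehurst 4.8419, Claybrook 5.5546.
Lower quotas: Oakdale 3, Rivermont 4, Pinehurst 4, Claybrook 5 (sum 16, leaving 3 seats).
Remainders in descending order: Oakdale 0.9493, Pinehurst 0.8419, Rivermont 0.6542, Claybrook 0.5546.
Largest remainders: Oakdale, Pinehurst, Rivermont receive the extra seats.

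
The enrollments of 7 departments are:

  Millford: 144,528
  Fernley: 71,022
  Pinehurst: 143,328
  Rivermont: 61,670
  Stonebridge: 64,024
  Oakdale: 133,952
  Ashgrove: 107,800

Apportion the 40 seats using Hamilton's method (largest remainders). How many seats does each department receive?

Millford=8, Fernley=4, Pinehurst=8, Rivermont=3, Stonebridge=4, Oakdale=7, Ashgrove=6

Total 726324; standard divisor 726324/40 ≈ 18158.1.
Standard quotas: Millford 7.9594, Fernley 3.9113, Pinehurst 7.8933, Rivermont 3.3963, Stonebridge 3.5259, Oakdale 7.3770, Ashgrove 5.9367.
Lower quotas: Millford 7, Fernley 3, Pinehurst 7, Rivermont 3, Stonebridge 3, Oakdale 7, Ashgrove 5 (sum 35, leaving 5 seats).
Remainders in descending order: Millford 0.9594, Ashgrove 0.9367, Fernley 0.9113, Pinehurst 0.8933, Stonebridge 0.5259, Rivermont 0.3963, Oakdale 0.3770.
The surplus seats go to Millford, Ashgrove, Fernley, Pinehurst, Stonebridge.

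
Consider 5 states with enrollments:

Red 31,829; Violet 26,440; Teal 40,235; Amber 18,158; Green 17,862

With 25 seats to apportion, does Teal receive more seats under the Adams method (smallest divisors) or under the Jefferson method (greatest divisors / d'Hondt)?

Adams: Red 6, Violet 5, Teal 7, Amber 4, Green 3.
Jefferson: Red 6, Violet 5, Teal 8, Amber 3, Green 3.
Teal gets 7 under Adams and 8 under Jefferson.

Jefferson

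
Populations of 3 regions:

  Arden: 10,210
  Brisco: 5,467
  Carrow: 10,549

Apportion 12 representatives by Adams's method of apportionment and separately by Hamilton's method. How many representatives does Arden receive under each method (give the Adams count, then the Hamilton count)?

4 and 5

Adams: Arden 4, Brisco 3, Carrow 5.
Hamilton: Arden 5, Brisco 2, Carrow 5.
Arden gets 4 under Adams and 5 under Hamilton.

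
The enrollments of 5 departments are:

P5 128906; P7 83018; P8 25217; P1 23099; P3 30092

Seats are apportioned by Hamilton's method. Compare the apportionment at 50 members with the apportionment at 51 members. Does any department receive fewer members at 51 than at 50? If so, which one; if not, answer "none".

At 50 seats: P5 22, P7 14, P8 5, P1 4, P3 5.
At 51 seats: P5 23, P7 15, P8 4, P1 4, P3 5.
P8 drops from 5 to 4.

P8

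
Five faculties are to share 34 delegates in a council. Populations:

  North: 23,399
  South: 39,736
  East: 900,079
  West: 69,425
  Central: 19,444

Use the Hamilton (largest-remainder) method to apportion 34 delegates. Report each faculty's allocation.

The standard divisor is 1052083/34 ≈ 30943.618.
Standard quotas: North 0.7562, South 1.2841, East 29.0877, West 2.2436, Central 0.6284.
Lower quotas: North 0, South 1, East 29, West 2, Central 0 (sum 32, leaving 2 seats).
Remainders in descending order: North 0.7562, Central 0.6284, South 0.2841, West 0.2436, East 0.0877.
The surplus seats go to North, Central.

North 1, South 1, East 29, West 2, Central 1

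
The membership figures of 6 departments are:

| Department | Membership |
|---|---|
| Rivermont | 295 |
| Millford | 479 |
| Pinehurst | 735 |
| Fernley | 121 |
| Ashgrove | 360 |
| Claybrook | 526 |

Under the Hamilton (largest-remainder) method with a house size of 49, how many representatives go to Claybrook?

10

The standard divisor is 2516/49 ≈ 51.347.
Standard quotas: Rivermont 5.745, Millford 9.329, Pinehurst 14.314, Fernley 2.357, Ashgrove 7.011, Claybrook 10.244.
Lower quotas: Rivermont 5, Millford 9, Pinehurst 14, Fernley 2, Ashgrove 7, Claybrook 10 (sum 47, leaving 2 seats).
Remainders in descending order: Rivermont 0.745, Fernley 0.357, Millford 0.329, Pinehurst 0.314, Claybrook 0.244, Ashgrove 0.011.
The surplus seats go to Rivermont, Fernley.
Claybrook receives 10.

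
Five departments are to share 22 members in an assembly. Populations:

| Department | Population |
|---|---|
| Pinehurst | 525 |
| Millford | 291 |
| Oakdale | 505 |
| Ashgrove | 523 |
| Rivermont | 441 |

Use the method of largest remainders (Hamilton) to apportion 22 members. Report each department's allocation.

Standard divisor: 2285 ÷ 22 ≈ 103.864.
Standard quotas: Pinehurst 5.055, Millford 2.802, Oakdale 4.862, Ashgrove 5.035, Rivermont 4.246.
Lower quotas: Pinehurst 5, Millford 2, Oakdale 4, Ashgrove 5, Rivermont 4 (sum 20, leaving 2 seats).
Remainders in descending order: Oakdale 0.862, Millford 0.802, Rivermont 0.246, Pinehurst 0.055, Ashgrove 0.035.
The surplus seats go to Oakdale, Millford.

Pinehurst 5, Millford 3, Oakdale 5, Ashgrove 5, Rivermont 4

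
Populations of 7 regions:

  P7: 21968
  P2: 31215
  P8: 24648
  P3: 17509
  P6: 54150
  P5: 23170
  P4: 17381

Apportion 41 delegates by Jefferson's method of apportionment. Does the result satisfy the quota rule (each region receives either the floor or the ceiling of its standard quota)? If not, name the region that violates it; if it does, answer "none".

Standard quotas: P7 4.739, P2 6.734, P8 5.318, P3 3.777, P6 11.682, P5 4.999, P4 3.750.
Jefferson allocation: P7 5, P2 7, P8 5, P3 4, P6 12, P5 5, P4 3.
Every allocation lies between the lower and upper quota.

none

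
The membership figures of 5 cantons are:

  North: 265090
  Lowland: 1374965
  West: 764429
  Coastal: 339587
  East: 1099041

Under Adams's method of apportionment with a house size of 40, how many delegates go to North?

Standard divisor 3843112/40 ≈ 96077.8; standard quotas: North 2.759, Lowland 14.311, West 7.956, Coastal 3.535, East 11.439.
Rounding up gives 3, 15, 8, 4, 12 = 42 seats, so the divisor must be adjusted.
With modified divisor 102800: modified quotas North 2.579, Lowland 13.375, West 7.436, Coastal 3.303, East 10.691.
Rounding up: North 3, Lowland 14, West 8, Coastal 4, East 11 (total 40).
North receives 3.

3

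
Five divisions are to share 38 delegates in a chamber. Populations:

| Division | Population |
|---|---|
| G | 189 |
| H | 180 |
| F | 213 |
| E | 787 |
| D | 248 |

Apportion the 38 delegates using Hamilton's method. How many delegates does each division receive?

The standard divisor is 1617/38 ≈ 42.553.
Standard quotas: G 4.442, H 4.230, F 5.006, E 18.495, D 5.828.
Lower quotas: G 4, H 4, F 5, E 18, D 5 (sum 36, leaving 2 seats).
Remainders in descending order: D 0.828, E 0.495, G 0.442, H 0.230, F 0.006.
The surplus seats go to D, E.

G: 4, H: 4, F: 5, E: 19, D: 6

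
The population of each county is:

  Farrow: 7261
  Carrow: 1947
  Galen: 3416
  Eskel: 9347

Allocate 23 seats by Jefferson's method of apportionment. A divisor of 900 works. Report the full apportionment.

Farrow=8, Carrow=2, Galen=3, Eskel=10

With modified divisor 900: modified quotas Farrow 8.068, Carrow 2.163, Galen 3.796, Eskel 10.386.
Rounding down: Farrow 8, Carrow 2, Galen 3, Eskel 10 (total 23).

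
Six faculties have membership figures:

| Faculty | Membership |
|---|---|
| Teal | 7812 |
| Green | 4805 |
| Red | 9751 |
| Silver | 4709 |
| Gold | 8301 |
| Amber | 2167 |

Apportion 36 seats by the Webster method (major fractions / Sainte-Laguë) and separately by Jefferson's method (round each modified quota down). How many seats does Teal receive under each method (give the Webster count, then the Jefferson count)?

Webster: Teal 7, Green 5, Red 9, Silver 5, Gold 8, Amber 2.
Jefferson: Teal 8, Green 4, Red 10, Silver 4, Gold 8, Amber 2.
Teal gets 7 under Webster and 8 under Jefferson.

7 and 8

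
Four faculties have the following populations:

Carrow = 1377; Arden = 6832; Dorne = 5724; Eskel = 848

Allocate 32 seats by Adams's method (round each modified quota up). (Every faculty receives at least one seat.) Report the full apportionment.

Standard divisor 14781/32 ≈ 461.906; standard quotas: Carrow 2.981, Arden 14.791, Dorne 12.392, Eskel 1.836.
Rounding up gives 3, 15, 13, 2 = 33 seats, so the divisor must be adjusted.
With modified divisor 480: modified quotas Carrow 2.869, Arden 14.233, Dorne 11.925, Eskel 1.767.
Rounding up: Carrow 3, Arden 15, Dorne 12, Eskel 2 (total 32).

Carrow 3, Arden 15, Dorne 12, Eskel 2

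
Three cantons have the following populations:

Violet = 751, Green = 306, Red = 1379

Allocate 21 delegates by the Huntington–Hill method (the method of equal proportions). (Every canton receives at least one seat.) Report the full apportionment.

Violet 6; Green 3; Red 12

With divisor 118: modified quotas Violet 6.364, Green 2.593, Red 11.686.
Geometric-mean thresholds: Violet √(6·7)=6.481, Green √(2·3)=2.449, Red √(11·12)=11.489.
Each quota rounded against its threshold gives Violet 6, Green 3, Red 12 (total 21).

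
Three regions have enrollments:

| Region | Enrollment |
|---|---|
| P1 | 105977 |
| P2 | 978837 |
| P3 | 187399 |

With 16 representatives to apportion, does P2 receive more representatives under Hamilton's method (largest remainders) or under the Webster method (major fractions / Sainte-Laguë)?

Webster

Hamilton: P1 1, P2 12, P3 3.
Webster: P1 1, P2 13, P3 2.
P2 gets 12 under Hamilton and 13 under Webster.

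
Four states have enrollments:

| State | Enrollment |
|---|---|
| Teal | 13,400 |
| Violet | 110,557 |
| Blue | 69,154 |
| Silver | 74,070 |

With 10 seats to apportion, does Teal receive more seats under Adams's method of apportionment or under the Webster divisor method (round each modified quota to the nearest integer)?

Adams: Teal 1, Violet 4, Blue 2, Silver 3.
Webster: Teal 0, Violet 4, Blue 3, Silver 3.
Teal gets 1 under Adams and 0 under Webster.

Adams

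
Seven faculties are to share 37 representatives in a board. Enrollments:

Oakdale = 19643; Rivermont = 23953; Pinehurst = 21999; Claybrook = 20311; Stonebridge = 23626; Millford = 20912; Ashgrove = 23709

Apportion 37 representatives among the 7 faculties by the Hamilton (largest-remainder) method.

Oakdale 5, Rivermont 6, Pinehurst 5, Claybrook 5, Stonebridge 5, Millford 5, Ashgrove 6

Total 154153; standard divisor 154153/37 ≈ 4166.297.
Standard quotas: Oakdale 4.7147, Rivermont 5.7492, Pinehurst 5.2802, Claybrook 4.8751, Stonebridge 5.6707, Millford 5.0193, Ashgrove 5.6907.
Lower quotas: Oakdale 4, Rivermont 5, Pinehurst 5, Claybrook 4, Stonebridge 5, Millford 5, Ashgrove 5 (sum 33, leaving 4 seats).
Remainders in descending order: Claybrook 0.8751, Rivermont 0.7492, Oakdale 0.7147, Ashgrove 0.6907, Stonebridge 0.6707, Pinehurst 0.2802, Millford 0.0193.
The surplus seats go to Claybrook, Rivermont, Oakdale, Ashgrove.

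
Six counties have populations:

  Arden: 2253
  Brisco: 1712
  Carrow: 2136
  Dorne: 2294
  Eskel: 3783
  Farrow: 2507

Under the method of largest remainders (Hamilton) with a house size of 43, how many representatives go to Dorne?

7

Total 14685; standard divisor 14685/43 ≈ 341.512.
Standard quotas: Arden 6.597, Brisco 5.013, Carrow 6.255, Dorne 6.717, Eskel 11.077, Farrow 7.341.
Lower quotas: Arden 6, Brisco 5, Carrow 6, Dorne 6, Eskel 11, Farrow 7 (sum 41, leaving 2 seats).
Remainders in descending order: Dorne 0.717, Arden 0.597, Farrow 0.341, Carrow 0.255, Eskel 0.077, Brisco 0.013.
Largest remainders: Dorne, Arden receive the extra seats.
Dorne receives 7.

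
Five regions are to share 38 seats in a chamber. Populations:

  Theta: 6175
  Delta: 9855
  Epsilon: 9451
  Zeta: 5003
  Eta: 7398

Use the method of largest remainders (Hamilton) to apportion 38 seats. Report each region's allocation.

Theta 6, Delta 10, Epsilon 10, Zeta 5, Eta 7

Standard divisor: 37882 ÷ 38 ≈ 996.895.
Standard quotas: Theta 6.1942, Delta 9.8857, Epsilon 9.4804, Zeta 5.0186, Eta 7.4210.
Lower quotas: Theta 6, Delta 9, Epsilon 9, Zeta 5, Eta 7 (sum 36, leaving 2 seats).
Remainders in descending order: Delta 0.8857, Epsilon 0.4804, Eta 0.4210, Theta 0.1942, Zeta 0.0186.
Largest remainders: Delta, Epsilon receive the extra seats.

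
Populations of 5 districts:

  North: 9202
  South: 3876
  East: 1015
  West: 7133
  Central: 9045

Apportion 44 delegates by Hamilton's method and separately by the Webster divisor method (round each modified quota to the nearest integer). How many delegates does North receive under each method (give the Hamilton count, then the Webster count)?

13 and 14

Hamilton: North 13, South 6, East 2, West 10, Central 13.
Webster: North 14, South 6, East 1, West 10, Central 13.
North gets 13 under Hamilton and 14 under Webster.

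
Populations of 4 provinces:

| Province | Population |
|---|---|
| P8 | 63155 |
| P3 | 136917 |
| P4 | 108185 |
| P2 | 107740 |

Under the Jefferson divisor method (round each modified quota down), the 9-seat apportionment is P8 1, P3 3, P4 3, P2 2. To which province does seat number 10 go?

Priority for the next seat is population ÷ (current seats + 1).
Priorities: P8 31577.500, P3 34229.250, P4 27046.250, P2 35913.333.
Highest priority: P2.

P2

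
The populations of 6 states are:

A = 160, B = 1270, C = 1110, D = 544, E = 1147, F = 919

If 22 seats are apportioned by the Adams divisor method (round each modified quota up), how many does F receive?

4

Standard divisor 5150/22 ≈ 234.091; standard quotas: A 0.683, B 5.425, C 4.742, D 2.324, E 4.900, F 3.926.
Rounding up gives 1, 6, 5, 3, 5, 4 = 24 seats, so the divisor must be adjusted.
With modified divisor 275: modified quotas A 0.582, B 4.618, C 4.036, D 1.978, E 4.171, F 3.342.
Rounding up: A 1, B 5, C 5, D 2, E 5, F 4 (total 22).
F receives 4.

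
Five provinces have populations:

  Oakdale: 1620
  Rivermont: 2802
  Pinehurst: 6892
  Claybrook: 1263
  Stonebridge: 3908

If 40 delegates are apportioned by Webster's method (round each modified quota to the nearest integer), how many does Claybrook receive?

Standard divisor 16485/40 ≈ 412.125; standard quotas: Oakdale 3.931, Rivermont 6.799, Pinehurst 16.723, Claybrook 3.065, Stonebridge 9.483.
Rounding to the nearest integer gives Oakdale 4, Rivermont 7, Pinehurst 17, Claybrook 3, Stonebridge 9 — total 40, matching the house size, so no adjustment is needed.
Claybrook receives 3.

3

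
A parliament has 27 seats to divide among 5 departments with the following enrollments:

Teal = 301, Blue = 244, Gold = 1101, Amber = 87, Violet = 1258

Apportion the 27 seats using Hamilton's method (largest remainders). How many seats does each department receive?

Total 2991; standard divisor 2991/27 ≈ 110.778.
Standard quotas: Teal 2.717, Blue 2.203, Gold 9.939, Amber 0.785, Violet 11.356.
Lower quotas: Teal 2, Blue 2, Gold 9, Amber 0, Violet 11 (sum 24, leaving 3 seats).
Remainders in descending order: Gold 0.939, Amber 0.785, Teal 0.717, Violet 0.356, Blue 0.203.
Largest remainders: Gold, Amber, Teal receive the extra seats.

Teal: 3, Blue: 2, Gold: 10, Amber: 1, Violet: 11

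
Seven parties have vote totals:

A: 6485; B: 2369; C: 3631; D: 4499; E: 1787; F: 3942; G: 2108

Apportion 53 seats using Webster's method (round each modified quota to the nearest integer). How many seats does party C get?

Standard divisor 24821/53 ≈ 468.321; standard quotas: A 13.847, B 5.058, C 7.753, D 9.607, E 3.816, F 8.417, G 4.501.
Rounding to the nearest integer gives 14, 5, 8, 10, 4, 8, 5 = 54 seats, so the divisor must be adjusted.
With modified divisor 471: modified quotas A 13.769, B 5.030, C 7.709, D 9.552, E 3.794, F 8.369, G 4.476.
Rounding to the nearest integer: A 14, B 5, C 8, D 10, E 4, F 8, G 4 (total 53).
C receives 8.

8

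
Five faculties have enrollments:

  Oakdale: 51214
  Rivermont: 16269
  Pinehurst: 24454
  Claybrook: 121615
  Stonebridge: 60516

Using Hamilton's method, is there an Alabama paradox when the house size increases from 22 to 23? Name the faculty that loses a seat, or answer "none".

At 22 seats: Oakdale 4, Rivermont 1, Pinehurst 2, Claybrook 10, Stonebridge 5.
At 23 seats: Oakdale 4, Rivermont 2, Pinehurst 2, Claybrook 10, Stonebridge 5.
No faculty's allocation decreased.

none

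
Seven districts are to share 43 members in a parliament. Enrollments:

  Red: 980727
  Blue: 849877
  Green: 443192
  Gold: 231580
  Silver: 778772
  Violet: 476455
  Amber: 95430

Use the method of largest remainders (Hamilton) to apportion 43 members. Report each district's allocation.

Red 11, Blue 9, Green 5, Gold 3, Silver 9, Violet 5, Amber 1

The standard divisor is 3856033/43 ≈ 89675.186.
Standard quotas: Red 10.9364, Blue 9.4773, Green 4.9422, Gold 2.5824, Silver 8.6844, Violet 5.3131, Amber 1.0642.
Lower quotas: Red 10, Blue 9, Green 4, Gold 2, Silver 8, Violet 5, Amber 1 (sum 39, leaving 4 seats).
Remainders in descending order: Green 0.9422, Red 0.9364, Silver 0.6844, Gold 0.5824, Blue 0.4773, Violet 0.3131, Amber 0.0642.
The surplus seats go to Green, Red, Silver, Gold.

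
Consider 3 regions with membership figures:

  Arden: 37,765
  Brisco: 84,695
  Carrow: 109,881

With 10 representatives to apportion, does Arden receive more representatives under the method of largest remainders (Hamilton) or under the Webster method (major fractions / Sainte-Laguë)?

Hamilton: Arden 1, Brisco 4, Carrow 5.
Webster: Arden 2, Brisco 3, Carrow 5.
Arden gets 1 under Hamilton and 2 under Webster.

Webster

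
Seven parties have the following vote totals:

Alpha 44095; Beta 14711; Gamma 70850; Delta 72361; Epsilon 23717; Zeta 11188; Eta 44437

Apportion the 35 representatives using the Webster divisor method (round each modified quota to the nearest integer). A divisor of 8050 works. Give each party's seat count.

With modified divisor 8050: modified quotas Alpha 5.478, Beta 1.827, Gamma 8.801, Delta 8.989, Epsilon 2.946, Zeta 1.390, Eta 5.520.
Rounding to the nearest integer: Alpha 5, Beta 2, Gamma 9, Delta 9, Epsilon 3, Zeta 1, Eta 6 (total 35).

Alpha=5, Beta=2, Gamma=9, Delta=9, Epsilon=3, Zeta=1, Eta=6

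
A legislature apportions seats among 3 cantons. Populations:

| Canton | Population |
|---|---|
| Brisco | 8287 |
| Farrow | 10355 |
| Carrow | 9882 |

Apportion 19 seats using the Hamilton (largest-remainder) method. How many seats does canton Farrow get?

The standard divisor is 28524/19 ≈ 1501.263.
Standard quotas: Brisco 5.5200, Farrow 6.8975, Carrow 6.5825.
Lower quotas: Brisco 5, Farrow 6, Carrow 6 (sum 17, leaving 2 seats).
Remainders in descending order: Farrow 0.8975, Carrow 0.5825, Brisco 0.5200.
The surplus seats go to Farrow, Carrow.
Farrow receives 7.

7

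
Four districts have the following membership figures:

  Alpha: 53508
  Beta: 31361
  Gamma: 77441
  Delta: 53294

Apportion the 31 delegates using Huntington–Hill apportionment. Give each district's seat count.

Alpha 8; Beta 4; Gamma 11; Delta 8

With divisor 7067: modified quotas Alpha 7.572, Beta 4.438, Gamma 10.958, Delta 7.541.
Geometric-mean thresholds: Alpha √(7·8)=7.483, Beta √(4·5)=4.472, Gamma √(10·11)=10.488, Delta √(7·8)=7.483.
Each quota rounded against its threshold gives Alpha 8, Beta 4, Gamma 11, Delta 8 (total 31).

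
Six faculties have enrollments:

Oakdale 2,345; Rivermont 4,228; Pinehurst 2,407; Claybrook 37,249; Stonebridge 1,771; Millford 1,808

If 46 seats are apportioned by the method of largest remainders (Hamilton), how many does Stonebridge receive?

2

Total 49808; standard divisor 49808/46 ≈ 1082.783.
Standard quotas: Oakdale 2.1657, Rivermont 3.9048, Pinehurst 2.2230, Claybrook 34.4012, Stonebridge 1.6356, Millford 1.6698.
Lower quotas: Oakdale 2, Rivermont 3, Pinehurst 2, Claybrook 34, Stonebridge 1, Millford 1 (sum 43, leaving 3 seats).
Remainders in descending order: Rivermont 0.9048, Millford 0.6698, Stonebridge 0.6356, Claybrook 0.4012, Pinehurst 0.2230, Oakdale 0.1657.
Largest remainders: Rivermont, Millford, Stonebridge receive the extra seats.
Stonebridge receives 2.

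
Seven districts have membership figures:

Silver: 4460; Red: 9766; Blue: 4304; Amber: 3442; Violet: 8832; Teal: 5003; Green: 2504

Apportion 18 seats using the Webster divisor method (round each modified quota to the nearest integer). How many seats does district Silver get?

Standard divisor 38311/18 ≈ 2128.389; standard quotas: Silver 2.095, Red 4.588, Blue 2.022, Amber 1.617, Violet 4.150, Teal 2.351, Green 1.176.
Rounding to the nearest integer gives Silver 2, Red 5, Blue 2, Amber 2, Violet 4, Teal 2, Green 1 — total 18, matching the house size, so no adjustment is needed.
Silver receives 2.

2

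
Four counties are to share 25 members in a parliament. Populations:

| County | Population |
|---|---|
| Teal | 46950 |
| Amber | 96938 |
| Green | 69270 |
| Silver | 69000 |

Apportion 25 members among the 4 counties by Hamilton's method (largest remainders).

Standard divisor: 282158 ÷ 25 ≈ 11286.32.
Standard quotas: Teal 4.1599, Amber 8.5890, Green 6.1375, Silver 6.1136.
Lower quotas: Teal 4, Amber 8, Green 6, Silver 6 (sum 24, leaving 1 seat).
Remainders in descending order: Amber 0.5890, Teal 0.1599, Green 0.1375, Silver 0.1136.
Largest remainder: Amber receives the extra seat.

Teal 4; Amber 9; Green 6; Silver 6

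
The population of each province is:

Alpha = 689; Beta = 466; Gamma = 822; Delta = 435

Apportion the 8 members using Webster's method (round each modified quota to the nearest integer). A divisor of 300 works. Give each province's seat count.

With modified divisor 300: modified quotas Alpha 2.297, Beta 1.553, Gamma 2.740, Delta 1.450.
Rounding to the nearest integer: Alpha 2, Beta 2, Gamma 3, Delta 1 (total 8).

Alpha 2, Beta 2, Gamma 3, Delta 1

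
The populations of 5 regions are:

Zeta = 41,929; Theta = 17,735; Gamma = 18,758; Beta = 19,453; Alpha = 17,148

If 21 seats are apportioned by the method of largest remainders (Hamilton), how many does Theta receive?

3

Standard divisor: 115023 ÷ 21 ≈ 5477.286.
Standard quotas: Zeta 7.6551, Theta 3.2379, Gamma 3.4247, Beta 3.5516, Alpha 3.1307.
Lower quotas: Zeta 7, Theta 3, Gamma 3, Beta 3, Alpha 3 (sum 19, leaving 2 seats).
Remainders in descending order: Zeta 0.6551, Beta 0.5516, Gamma 0.4247, Theta 0.2379, Alpha 0.1307.
Largest remainders: Zeta, Beta receive the extra seats.
Theta receives 3.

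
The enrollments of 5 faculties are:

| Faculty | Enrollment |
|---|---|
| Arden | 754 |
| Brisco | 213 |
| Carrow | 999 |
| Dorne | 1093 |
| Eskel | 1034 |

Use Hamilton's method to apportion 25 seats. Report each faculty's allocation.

Arden: 5, Brisco: 1, Carrow: 6, Dorne: 7, Eskel: 6

Standard divisor: 4093 ÷ 25 ≈ 163.72.
Standard quotas: Arden 4.605, Brisco 1.301, Carrow 6.102, Dorne 6.676, Eskel 6.316.
Lower quotas: Arden 4, Brisco 1, Carrow 6, Dorne 6, Eskel 6 (sum 23, leaving 2 seats).
Remainders in descending order: Dorne 0.676, Arden 0.605, Eskel 0.316, Brisco 0.301, Carrow 0.102.
The surplus seats go to Dorne, Arden.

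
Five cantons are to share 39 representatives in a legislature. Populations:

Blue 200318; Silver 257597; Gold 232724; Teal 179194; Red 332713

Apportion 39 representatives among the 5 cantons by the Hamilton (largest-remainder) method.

Standard divisor: 1202546 ÷ 39 ≈ 30834.513.
Standard quotas: Blue 6.4966, Silver 8.3542, Gold 7.5475, Teal 5.8115, Red 10.7903.
Lower quotas: Blue 6, Silver 8, Gold 7, Teal 5, Red 10 (sum 36, leaving 3 seats).
Remainders in descending order: Teal 0.8115, Red 0.7903, Gold 0.5475, Blue 0.4966, Silver 0.3542.
The surplus seats go to Teal, Red, Gold.

Blue 6, Silver 8, Gold 8, Teal 6, Red 11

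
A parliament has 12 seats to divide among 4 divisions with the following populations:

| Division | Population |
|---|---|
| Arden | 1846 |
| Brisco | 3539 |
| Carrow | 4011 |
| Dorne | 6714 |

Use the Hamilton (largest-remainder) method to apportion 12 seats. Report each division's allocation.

Arden 1; Brisco 3; Carrow 3; Dorne 5

Standard divisor: 16110 ÷ 12 ≈ 1342.5.
Standard quotas: Arden 1.3750, Brisco 2.6361, Carrow 2.9877, Dorne 5.0011.
Lower quotas: Arden 1, Brisco 2, Carrow 2, Dorne 5 (sum 10, leaving 2 seats).
Remainders in descending order: Carrow 0.9877, Brisco 0.6361, Arden 0.3750, Dorne 0.0011.
The surplus seats go to Carrow, Brisco.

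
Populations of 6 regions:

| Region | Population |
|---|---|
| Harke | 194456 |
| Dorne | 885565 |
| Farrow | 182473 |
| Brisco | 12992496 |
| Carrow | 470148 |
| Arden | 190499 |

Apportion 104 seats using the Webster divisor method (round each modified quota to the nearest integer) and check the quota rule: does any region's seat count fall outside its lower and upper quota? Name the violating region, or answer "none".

Brisco

Standard quotas: Harke 1.356, Dorne 6.175, Farrow 1.272, Brisco 90.591, Carrow 3.278, Arden 1.328.
Webster allocation: Harke 1, Dorne 6, Farrow 1, Brisco 92, Carrow 3, Arden 1.
Brisco has quota 90.591 (lower 90, upper 91) but receives 92 — outside the quota interval.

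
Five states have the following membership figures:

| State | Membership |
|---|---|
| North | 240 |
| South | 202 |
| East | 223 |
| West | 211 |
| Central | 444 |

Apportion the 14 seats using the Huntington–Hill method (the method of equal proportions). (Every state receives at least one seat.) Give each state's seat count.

North 3, South 2, East 2, West 2, Central 5

With divisor 95: modified quotas North 2.526, South 2.126, East 2.347, West 2.221, Central 4.674.
Geometric-mean thresholds: North √(2·3)=2.449, South √(2·3)=2.449, East √(2·3)=2.449, West √(2·3)=2.449, Central √(4·5)=4.472.
Each quota rounded against its threshold gives North 3, South 2, East 2, West 2, Central 5 (total 14).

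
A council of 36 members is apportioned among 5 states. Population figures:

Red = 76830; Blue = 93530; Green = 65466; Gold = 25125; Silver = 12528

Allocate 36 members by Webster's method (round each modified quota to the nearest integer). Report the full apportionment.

Standard divisor 273479/36 ≈ 7596.639; standard quotas: Red 10.114, Blue 12.312, Green 8.618, Gold 3.307, Silver 1.649.
Rounding to the nearest integer gives Red 10, Blue 12, Green 9, Gold 3, Silver 2 — total 36, matching the house size, so no adjustment is needed.

Red 10, Blue 12, Green 9, Gold 3, Silver 2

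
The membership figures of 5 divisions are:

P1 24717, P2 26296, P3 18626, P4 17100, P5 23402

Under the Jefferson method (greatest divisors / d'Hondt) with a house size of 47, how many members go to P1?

Standard divisor 110141/47 ≈ 2343.426; standard quotas: P1 10.547, P2 11.221, P3 7.948, P4 7.297, P5 9.986.
Rounding down gives 10, 11, 7, 7, 9 = 44 seats, so the divisor must be adjusted.
With modified divisor 2200: modified quotas P1 11.235, P2 11.953, P3 8.466, P4 7.773, P5 10.637.
Rounding down: P1 11, P2 11, P3 8, P4 7, P5 10 (total 47).
P1 receives 11.

11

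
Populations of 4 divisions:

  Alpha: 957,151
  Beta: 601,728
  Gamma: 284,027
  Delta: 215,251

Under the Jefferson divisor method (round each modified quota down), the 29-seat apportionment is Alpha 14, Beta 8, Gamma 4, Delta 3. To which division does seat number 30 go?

Beta

Priority for the next seat is population ÷ (current seats + 1).
Priorities: Alpha 63810.067, Beta 66858.667, Gamma 56805.400, Delta 53812.750.
Highest priority: Beta.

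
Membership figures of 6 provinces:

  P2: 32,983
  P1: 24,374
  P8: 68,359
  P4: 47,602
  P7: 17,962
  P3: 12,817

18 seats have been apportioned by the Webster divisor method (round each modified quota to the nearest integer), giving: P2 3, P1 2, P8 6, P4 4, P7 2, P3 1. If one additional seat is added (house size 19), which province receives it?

P4

Priority for the next seat is population ÷ (current seats + 0.5).
Priorities: P2 9423.714, P1 9749.600, P8 10516.769, P4 10578.222, P7 7184.800, P3 8544.667.
Highest priority: P4.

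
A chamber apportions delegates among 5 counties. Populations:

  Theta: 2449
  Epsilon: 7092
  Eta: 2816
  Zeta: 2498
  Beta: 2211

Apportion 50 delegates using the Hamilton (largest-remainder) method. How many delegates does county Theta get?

7

The standard divisor is 17066/50 ≈ 341.32.
Standard quotas: Theta 7.1751, Epsilon 20.7782, Eta 8.2503, Zeta 7.3186, Beta 6.4778.
Lower quotas: Theta 7, Epsilon 20, Eta 8, Zeta 7, Beta 6 (sum 48, leaving 2 seats).
Remainders in descending order: Epsilon 0.7782, Beta 0.4778, Zeta 0.3186, Eta 0.2503, Theta 0.1751.
Largest remainders: Epsilon, Beta receive the extra seats.
Theta receives 7.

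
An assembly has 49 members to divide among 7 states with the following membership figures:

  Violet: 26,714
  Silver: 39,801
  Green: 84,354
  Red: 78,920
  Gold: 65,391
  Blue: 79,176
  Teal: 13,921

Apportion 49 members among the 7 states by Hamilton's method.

Violet=3, Silver=5, Green=11, Red=10, Gold=8, Blue=10, Teal=2

The standard divisor is 388277/49 ≈ 7924.02.
Standard quotas: Violet 3.3713, Silver 5.0228, Green 10.6454, Red 9.9596, Gold 8.2523, Blue 9.9919, Teal 1.7568.
Lower quotas: Violet 3, Silver 5, Green 10, Red 9, Gold 8, Blue 9, Teal 1 (sum 45, leaving 4 seats).
Remainders in descending order: Blue 0.9919, Red 0.9596, Teal 0.7568, Green 0.6454, Violet 0.3713, Gold 0.2523, Silver 0.0228.
Largest remainders: Blue, Red, Teal, Green receive the extra seats.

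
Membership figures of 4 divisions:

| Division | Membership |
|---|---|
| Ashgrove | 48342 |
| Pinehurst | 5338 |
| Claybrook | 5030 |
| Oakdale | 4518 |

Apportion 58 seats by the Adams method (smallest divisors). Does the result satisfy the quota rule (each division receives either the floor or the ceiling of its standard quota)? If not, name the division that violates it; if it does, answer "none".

Standard quotas: Ashgrove 44.345, Pinehurst 4.897, Claybrook 4.614, Oakdale 4.144.
Adams allocation: Ashgrove 43, Pinehurst 5, Claybrook 5, Oakdale 5.
Ashgrove has quota 44.345 (lower 44, upper 45) but receives 43 — outside the quota interval.

Ashgrove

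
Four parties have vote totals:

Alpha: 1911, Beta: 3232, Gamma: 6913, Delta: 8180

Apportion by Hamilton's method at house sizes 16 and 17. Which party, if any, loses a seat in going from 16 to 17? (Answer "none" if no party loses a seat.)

Alpha

At 16 seats: Alpha 2, Beta 3, Gamma 5, Delta 6.
At 17 seats: Alpha 1, Beta 3, Gamma 6, Delta 7.
Alpha drops from 2 to 1.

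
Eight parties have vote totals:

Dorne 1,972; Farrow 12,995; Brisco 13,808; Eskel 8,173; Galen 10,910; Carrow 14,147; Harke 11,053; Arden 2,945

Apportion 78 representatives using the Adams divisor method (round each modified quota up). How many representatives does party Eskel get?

Standard divisor 76003/78 ≈ 974.397; standard quotas: Dorne 2.024, Farrow 13.336, Brisco 14.171, Eskel 8.388, Galen 11.197, Carrow 14.519, Harke 11.343, Arden 3.022.
Rounding up gives 3, 14, 15, 9, 12, 15, 12, 4 = 84 seats, so the divisor must be adjusted.
With modified divisor 1008: modified quotas Dorne 1.956, Farrow 12.892, Brisco 13.698, Eskel 8.108, Galen 10.823, Carrow 14.035, Harke 10.965, Arden 2.922.
Rounding up: Dorne 2, Farrow 13, Brisco 14, Eskel 9, Galen 11, Carrow 15, Harke 11, Arden 3 (total 78).
Eskel receives 9.

9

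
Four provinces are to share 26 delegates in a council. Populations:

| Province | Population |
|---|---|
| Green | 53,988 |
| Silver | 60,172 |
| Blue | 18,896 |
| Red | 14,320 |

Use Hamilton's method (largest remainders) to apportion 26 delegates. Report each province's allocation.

Standard divisor: 147376 ÷ 26 ≈ 5668.308.
Standard quotas: Green 9.5245, Silver 10.6155, Blue 3.3336, Red 2.5263.
Lower quotas: Green 9, Silver 10, Blue 3, Red 2 (sum 24, leaving 2 seats).
Remainders in descending order: Silver 0.6155, Red 0.5263, Green 0.5245, Blue 0.3336.
Largest remainders: Silver, Red receive the extra seats.

Green 9, Silver 11, Blue 3, Red 3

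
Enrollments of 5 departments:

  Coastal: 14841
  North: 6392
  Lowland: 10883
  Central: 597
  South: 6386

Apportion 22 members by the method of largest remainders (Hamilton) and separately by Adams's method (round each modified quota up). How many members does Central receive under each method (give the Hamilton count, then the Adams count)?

0 and 1

Hamilton: Coastal 8, North 4, Lowland 6, Central 0, South 4.
Adams: Coastal 7, North 4, Lowland 6, Central 1, South 4.
Central gets 0 under Hamilton and 1 under Adams.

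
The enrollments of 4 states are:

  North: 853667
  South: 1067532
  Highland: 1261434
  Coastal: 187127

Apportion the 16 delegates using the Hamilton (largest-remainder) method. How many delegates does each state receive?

Total 3369760; standard divisor 3369760/16 = 210610.
Standard quotas: North 4.0533, South 5.0688, Highland 5.9894, Coastal 0.8885.
Lower quotas: North 4, South 5, Highland 5, Coastal 0 (sum 14, leaving 2 seats).
Remainders in descending order: Highland 0.9894, Coastal 0.8885, South 0.0688, North 0.0533.
The surplus seats go to Highland, Coastal.

North 4, South 5, Highland 6, Coastal 1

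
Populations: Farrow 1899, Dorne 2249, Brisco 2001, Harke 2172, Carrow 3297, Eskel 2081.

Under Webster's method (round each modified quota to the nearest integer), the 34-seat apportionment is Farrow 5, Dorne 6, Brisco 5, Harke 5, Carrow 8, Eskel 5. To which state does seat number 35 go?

Harke

Priority for the next seat is population ÷ (current seats + 0.5).
Priorities: Farrow 345.273, Dorne 346.000, Brisco 363.818, Harke 394.909, Carrow 387.882, Eskel 378.364.
Highest priority: Harke.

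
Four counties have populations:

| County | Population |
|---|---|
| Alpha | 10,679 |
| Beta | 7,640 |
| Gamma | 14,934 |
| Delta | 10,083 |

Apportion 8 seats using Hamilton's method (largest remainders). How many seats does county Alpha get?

Total 43336; standard divisor 43336/8 = 5417.
Standard quotas: Alpha 1.9714, Beta 1.4104, Gamma 2.7569, Delta 1.8614.
Lower quotas: Alpha 1, Beta 1, Gamma 2, Delta 1 (sum 5, leaving 3 seats).
Remainders in descending order: Alpha 0.9714, Delta 0.8614, Gamma 0.7569, Beta 0.4104.
The surplus seats go to Alpha, Delta, Gamma.
Alpha receives 2.

2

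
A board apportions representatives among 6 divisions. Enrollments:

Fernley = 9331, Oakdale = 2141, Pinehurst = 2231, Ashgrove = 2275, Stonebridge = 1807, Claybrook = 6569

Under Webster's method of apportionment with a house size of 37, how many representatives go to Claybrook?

Standard divisor 24354/37 ≈ 658.216; standard quotas: Fernley 14.176, Oakdale 3.253, Pinehurst 3.389, Ashgrove 3.456, Stonebridge 2.745, Claybrook 9.980.
Rounding to the nearest integer gives 14, 3, 3, 3, 3, 10 = 36 seats, so the divisor must be adjusted.
With modified divisor 645.46: modified quotas Fernley 14.456, Oakdale 3.317, Pinehurst 3.456, Ashgrove 3.525, Stonebridge 2.800, Claybrook 10.177.
Rounding to the nearest integer: Fernley 14, Oakdale 3, Pinehurst 3, Ashgrove 4, Stonebridge 3, Claybrook 10 (total 37).
Claybrook receives 10.

10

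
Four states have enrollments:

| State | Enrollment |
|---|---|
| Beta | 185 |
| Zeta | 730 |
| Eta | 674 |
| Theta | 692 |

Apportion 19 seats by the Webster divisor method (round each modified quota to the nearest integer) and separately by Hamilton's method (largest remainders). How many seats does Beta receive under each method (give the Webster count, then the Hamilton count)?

Webster: Beta 2, Zeta 6, Eta 5, Theta 6.
Hamilton: Beta 1, Zeta 6, Eta 6, Theta 6.
Beta gets 2 under Webster and 1 under Hamilton.

2 and 1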